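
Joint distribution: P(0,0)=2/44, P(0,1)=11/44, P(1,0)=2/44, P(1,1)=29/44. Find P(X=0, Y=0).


Read from table: P(X=0, Y=0) = 2/44 = 1/22

1/22


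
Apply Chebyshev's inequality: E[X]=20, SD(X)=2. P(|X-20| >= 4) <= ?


k = 4/2 = 2
Chebyshev: P(|X-mu| >= k*sigma) <= 1/k^2 = 1/2^2 = 1/4

1/4


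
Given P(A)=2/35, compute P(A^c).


P(A') = 1 - P(A) = 1 - 2/35 = 33/35

33/35


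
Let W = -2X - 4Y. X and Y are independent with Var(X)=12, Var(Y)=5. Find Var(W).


Independence => Cov(X,Y)=0
Var(-2X - 4Y) = (-2)^2*Var(X) + (-4)^2*Var(Y)
= 4*12 + 16*5 = 128

128


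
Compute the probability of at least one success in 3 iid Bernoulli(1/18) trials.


P(at least one) = 1 - P(none)
P(none) = (1 - 1/18)^3 = (17/18)^3 = 4913/5832
P(at least one) = 1 - 4913/5832 = 919/5832

919/5832


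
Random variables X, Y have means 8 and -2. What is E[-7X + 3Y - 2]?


E[-7X + 3Y - 2] = -7*E[X] + 3*E[Y] - 2
= (-7)*(8) + (3)*(-2) + (-2)
= -56 - 6 - 2 = -64

-64


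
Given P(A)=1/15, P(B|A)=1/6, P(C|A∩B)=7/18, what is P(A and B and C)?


P(A∩B∩C) = P(A) * P(B|A) * P(C|A∩B)
= 1/15 * 1/6 * 7/18
= 1/90 * 7/18 = 7/1620

7/1620


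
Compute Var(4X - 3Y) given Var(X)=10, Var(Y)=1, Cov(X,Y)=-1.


Var(4X - 3Y) = 4^2*Var(X) + (-3)^2*Var(Y) + 2*4*(-3)*Cov(X,Y)
= 16*10 + 9*1 - 24*(-1)
= 160 + 9 + 24 = 193

193


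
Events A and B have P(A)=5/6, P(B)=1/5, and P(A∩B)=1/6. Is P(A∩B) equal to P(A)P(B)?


P(A)*P(B) = 5/6*1/5 = 1/6
P(A∩B) = 1/6, which equals P(A)P(B), so independent

Yes, A and B are independent


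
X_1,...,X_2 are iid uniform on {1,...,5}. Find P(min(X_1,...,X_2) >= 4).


P(min >= 4) = P(all X_i >= 4) = (P(X_1 >= 4))^2
= (2/5)^2 = 4/25

4/25


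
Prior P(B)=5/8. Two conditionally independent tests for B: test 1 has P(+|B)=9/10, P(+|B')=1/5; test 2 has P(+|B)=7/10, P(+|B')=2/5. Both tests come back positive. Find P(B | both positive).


After test 1: P(+) = 9/10*5/8 + 1/5*3/8 = 51/80
P(B|+) = (9/16)/(51/80) = 15/17
After test 2 (use post1 as new prior): P(+) = 7/10*15/17 + 2/5*2/17 = 113/170
P(B|+,+) = (21/34)/(113/170) = 105/113

105/113


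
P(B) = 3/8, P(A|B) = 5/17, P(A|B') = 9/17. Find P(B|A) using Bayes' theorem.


P(A) = P(A|B)P(B) + P(A|B')P(B') = 5/17*3/8 + 9/17*5/8 = 15/34
P(B|A) = P(A|B)P(B)/P(A) = (15/136)/(15/34) = 1/4

1/4


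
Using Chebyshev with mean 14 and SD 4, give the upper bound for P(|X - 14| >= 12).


k = 12/4 = 3
Chebyshev: P(|X-mu| >= k*sigma) <= 1/k^2 = 1/3^2 = 1/9

1/9


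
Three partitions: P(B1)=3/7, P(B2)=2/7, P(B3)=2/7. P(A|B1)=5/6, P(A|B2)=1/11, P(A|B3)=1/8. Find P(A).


P(A) = P(A|B1)P(B1) + P(A|B2)P(B2) + P(A|B3)P(B3)
= 5/6*3/7 + 1/11*2/7 + 1/8*2/7
= 5/14 + 2/77 + 1/28 = 129/308

129/308


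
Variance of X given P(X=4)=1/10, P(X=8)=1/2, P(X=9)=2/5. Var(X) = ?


E[X] = 8, E[X^2] = 66
Var(X) = E[X^2] - (E[X])^2 = 66 - (8)^2 = 2

2


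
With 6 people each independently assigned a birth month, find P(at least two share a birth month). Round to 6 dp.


P(all different) = prod((12-i)/12 for i=0..5) = 0.222801
P(at least one match) = 1 - 0.222801 = 0.777199

0.777199


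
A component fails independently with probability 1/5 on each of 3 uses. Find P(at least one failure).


P(at least one) = 1 - P(none)
P(none) = (1 - 1/5)^3 = (4/5)^3 = 64/125
P(at least one) = 1 - 64/125 = 61/125

61/125


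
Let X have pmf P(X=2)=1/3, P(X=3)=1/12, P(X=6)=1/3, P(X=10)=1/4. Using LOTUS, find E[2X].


E[2X] = sum(g(x)*P(x))
= 4*1/3 + 6*1/12 + 12*1/3 + 20*1/4
= 65/6

65/6


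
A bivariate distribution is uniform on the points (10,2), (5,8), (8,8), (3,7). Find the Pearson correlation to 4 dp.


Cov(X,Y) = -4.3750, Var(X) = 7.2500, Var(Y) = 6.1875
rho = Cov/(sqrt(VarX)*sqrt(VarY)) = -0.6532

-0.6532


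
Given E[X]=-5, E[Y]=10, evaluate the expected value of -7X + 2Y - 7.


E[-7X + 2Y - 7] = -7*E[X] + 2*E[Y] - 7
= (-7)*(-5) + (2)*(10) + (-7)
= 35 + 20 - 7 = 48

48


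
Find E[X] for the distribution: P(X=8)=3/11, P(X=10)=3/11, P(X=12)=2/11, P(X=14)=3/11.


E[X] = sum(x * P(x))
= 8*3/11 + 10*3/11 + 12*2/11 + 14*3/11
= 120/11

120/11


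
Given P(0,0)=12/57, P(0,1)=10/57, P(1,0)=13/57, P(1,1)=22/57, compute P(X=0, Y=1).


Read from table: P(X=0, Y=1) = 10/57

10/57


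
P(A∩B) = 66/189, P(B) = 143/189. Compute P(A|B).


P(A|B) = P(A∩B)/P(B) = (66/189)/(143/189) = 66/143 = 6/13

6/13


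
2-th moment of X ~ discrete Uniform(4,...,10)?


E[X^2] = (1/7) * sum(x^2 for x=4..10)
= 371/7 = 53

53


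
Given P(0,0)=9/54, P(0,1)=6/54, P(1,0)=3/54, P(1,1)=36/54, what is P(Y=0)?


P(Y=0) = P(0,0)+P(1,0) = 9/54 + 3/54 = 12/54 = 2/9

2/9


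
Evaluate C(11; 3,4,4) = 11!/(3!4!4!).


11! = 39916800
Denominator: 3!=6 * 4!=24 * 4!=24
Coefficient = 39916800 / 3456 = 11550

11550


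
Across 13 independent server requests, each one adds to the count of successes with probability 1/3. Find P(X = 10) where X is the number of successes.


P(X=10) = C(13,10) * p^10 * (1-p)^3
= 286 * 1/59049 * 8/27
= 2288/1594323

2288/1594323


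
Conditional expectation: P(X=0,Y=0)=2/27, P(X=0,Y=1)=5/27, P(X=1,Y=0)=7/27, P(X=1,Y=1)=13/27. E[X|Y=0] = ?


P(Y=0) = 9/27
E[X|Y=0] = (0*2 + 1*7)/9 = 7/9

7/9


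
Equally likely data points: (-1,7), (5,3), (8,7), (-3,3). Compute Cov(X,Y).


E[X]=9/4, E[Y]=5, E[XY]=55/4
Cov(X,Y) = E[XY] - E[X]E[Y] = 55/4 - 9/4*5 = 5/2

5/2


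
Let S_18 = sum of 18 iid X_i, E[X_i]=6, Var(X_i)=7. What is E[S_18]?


E[S_n] = n*E[X_1] = 18*6 = 108

108


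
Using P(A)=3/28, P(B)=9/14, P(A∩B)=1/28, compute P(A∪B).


P(A∪B) = P(A) + P(B) - P(A∩B)
= 3/28 + 9/14 - 1/28 = 5/7

5/7


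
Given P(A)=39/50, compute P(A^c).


P(A') = 1 - P(A) = 1 - 39/50 = 11/50

11/50


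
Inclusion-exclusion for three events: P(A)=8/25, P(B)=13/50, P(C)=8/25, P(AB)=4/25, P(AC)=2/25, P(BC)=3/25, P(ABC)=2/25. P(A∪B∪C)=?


P(A∪B∪C) = P(A)+P(B)+P(C) - P(AB)-P(AC)-P(BC) + P(ABC)
= 8/25+13/50+8/25 - 4/25-2/25-3/25 + 2/25
= 31/50

31/50


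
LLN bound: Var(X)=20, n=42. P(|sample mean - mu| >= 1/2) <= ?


Var(Xbar) = Var(X)/n = 20/42
Chebyshev: P(|Xbar-mu| >= 1/2) <= Var(Xbar)/(1/2)^2 = (10/21)/(1/4) = 40/21
Bound exceeds 1, so trivial bound: 1

1


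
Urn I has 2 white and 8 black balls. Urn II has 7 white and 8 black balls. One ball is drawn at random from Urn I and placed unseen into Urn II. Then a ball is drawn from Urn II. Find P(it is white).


P(transfer white) = 2/10 = 1/5; P(transfer black) = 4/5
If white transferred: Urn II has 8 white of 16, so P(white|white moved) = 1/2
If black transferred: Urn II has 7 white of 16, so P(white|black moved) = 7/16
By total probability: P(white) = 1/5*1/2 + 4/5*7/16 = 9/20

9/20


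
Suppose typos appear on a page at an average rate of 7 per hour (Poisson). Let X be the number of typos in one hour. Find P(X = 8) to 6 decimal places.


P(X=8) = e^(-7) * 7^8 / 8!
≈ 0.0009118819656 * 5764801 / 40320
≈ 0.130377

0.130377


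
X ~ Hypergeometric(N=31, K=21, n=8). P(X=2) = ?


P(X=2) = C(21,2)*C(10,6) / C(31,8)
= 210*210 / 7888725
= 44100/7888725 = 196/35061

196/35061


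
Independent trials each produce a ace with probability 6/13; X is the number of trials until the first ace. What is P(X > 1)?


P(X > 1) = P(first 1 trials all fail) = (1-p)^1 = (7/13)^1 = 7/13

7/13


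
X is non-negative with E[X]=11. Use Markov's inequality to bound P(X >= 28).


Markov: P(X >= a) <= E[X]/a
P(X >= 28) <= 11/28

11/28


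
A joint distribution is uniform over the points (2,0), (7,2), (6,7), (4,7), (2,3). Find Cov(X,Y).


E[X]=21/5, E[Y]=19/5, E[XY]=18
Cov(X,Y) = E[XY] - E[X]E[Y] = 18 - 21/5*19/5 = 51/25

51/25


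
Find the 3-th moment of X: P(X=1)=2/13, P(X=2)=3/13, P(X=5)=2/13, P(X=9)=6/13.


E[X^3] = sum(x^3 * P(x))
= 1*2/13 + 8*3/13 + 125*2/13 + 729*6/13
= 4650/13

4650/13


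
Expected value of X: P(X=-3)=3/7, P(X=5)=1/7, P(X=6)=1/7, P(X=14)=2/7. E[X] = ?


E[X] = sum(x * P(x))
= -3*3/7 + 5*1/7 + 6*1/7 + 14*2/7
= 30/7

30/7


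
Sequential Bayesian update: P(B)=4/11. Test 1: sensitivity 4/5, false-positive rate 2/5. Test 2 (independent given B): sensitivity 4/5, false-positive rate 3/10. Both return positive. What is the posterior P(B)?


After test 1: P(+) = 4/5*4/11 + 2/5*7/11 = 6/11
P(B|+) = (16/55)/(6/11) = 8/15
After test 2 (use post1 as new prior): P(+) = 4/5*8/15 + 3/10*7/15 = 17/30
P(B|+,+) = (32/75)/(17/30) = 64/85

64/85


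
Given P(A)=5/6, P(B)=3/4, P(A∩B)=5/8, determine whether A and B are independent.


P(A)*P(B) = 5/6*3/4 = 5/8
P(A∩B) = 5/8, which equals P(A)P(B), so independent

Yes, A and B are independent


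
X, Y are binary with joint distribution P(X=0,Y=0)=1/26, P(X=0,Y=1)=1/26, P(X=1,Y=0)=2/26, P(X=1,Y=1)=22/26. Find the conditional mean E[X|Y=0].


P(Y=0) = 3/26
E[X|Y=0] = (0*1 + 1*2)/3 = 2/3

2/3


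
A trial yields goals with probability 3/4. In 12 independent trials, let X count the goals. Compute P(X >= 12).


P(X>=12) = P(X=12)
= 531441/16777216
= 531441/16777216

531441/16777216


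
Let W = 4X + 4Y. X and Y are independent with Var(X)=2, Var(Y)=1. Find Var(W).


Independence => Cov(X,Y)=0
Var(4X + 4Y) = 4^2*Var(X) + 4^2*Var(Y)
= 16*2 + 16*1 = 48

48


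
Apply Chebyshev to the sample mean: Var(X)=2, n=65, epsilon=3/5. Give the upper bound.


Var(Xbar) = Var(X)/n = 2/65
Chebyshev: P(|Xbar-mu| >= 3/5) <= Var(Xbar)/(3/5)^2 = (2/65)/(9/25) = 10/117

10/117


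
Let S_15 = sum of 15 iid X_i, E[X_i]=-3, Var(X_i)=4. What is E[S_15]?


E[S_n] = n*E[X_1] = 15*-3 = -45

-45


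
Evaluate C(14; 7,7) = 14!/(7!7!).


14! = 87178291200
Denominator: 7!=5040 * 7!=5040
Coefficient = 87178291200 / 25401600 = 3432

3432


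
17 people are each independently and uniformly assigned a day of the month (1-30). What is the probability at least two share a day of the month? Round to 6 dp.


P(all different) = prod((30-i)/30 for i=0..16) = 0.003299
P(at least one match) = 1 - 0.003299 = 0.996701

0.996701


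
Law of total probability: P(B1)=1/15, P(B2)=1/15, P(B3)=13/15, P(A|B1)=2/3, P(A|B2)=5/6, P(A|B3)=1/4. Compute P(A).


P(A) = P(A|B1)P(B1) + P(A|B2)P(B2) + P(A|B3)P(B3)
= 2/3*1/15 + 5/6*1/15 + 1/4*13/15
= 2/45 + 1/18 + 13/60 = 19/60

19/60


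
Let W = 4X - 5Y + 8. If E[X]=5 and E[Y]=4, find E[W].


E[4X - 5Y + 8] = 4*E[X] - 5*E[Y] + 8
= (4)*(5) + (-5)*(4) + (8)
= 20 - 20 + 8 = 8

8


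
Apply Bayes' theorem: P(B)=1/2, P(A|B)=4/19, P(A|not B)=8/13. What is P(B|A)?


P(A) = P(A|B)P(B) + P(A|B')P(B') = 4/19*1/2 + 8/13*1/2 = 102/247
P(B|A) = P(A|B)P(B)/P(A) = (2/19)/(102/247) = 13/51

13/51


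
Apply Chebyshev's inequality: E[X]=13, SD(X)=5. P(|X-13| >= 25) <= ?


k = 25/5 = 5
Chebyshev: P(|X-mu| >= k*sigma) <= 1/k^2 = 1/5^2 = 1/25

1/25


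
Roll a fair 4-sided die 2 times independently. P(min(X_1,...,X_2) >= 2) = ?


P(min >= 2) = P(all X_i >= 2) = (P(X_1 >= 2))^2
= (3/4)^2 = 9/16

9/16


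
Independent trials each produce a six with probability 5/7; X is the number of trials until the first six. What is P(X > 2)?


P(X > 2) = P(first 2 trials all fail) = (1-p)^2 = (2/7)^2 = 4/49

4/49


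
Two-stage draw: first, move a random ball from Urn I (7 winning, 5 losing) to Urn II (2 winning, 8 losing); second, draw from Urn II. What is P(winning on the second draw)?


P(transfer winning) = 7/12; P(transfer losing) = 5/12
If winning transferred: Urn II has 3 winning of 11, so P(winning|winning moved) = 3/11
If losing transferred: Urn II has 2 winning of 11, so P(winning|losing moved) = 2/11
By total probability: P(winning) = 7/12*3/11 + 5/12*2/11 = 31/132

31/132


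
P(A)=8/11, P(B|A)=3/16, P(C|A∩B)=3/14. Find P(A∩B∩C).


P(A∩B∩C) = P(A) * P(B|A) * P(C|A∩B)
= 8/11 * 3/16 * 3/14
= 3/22 * 3/14 = 9/308

9/308


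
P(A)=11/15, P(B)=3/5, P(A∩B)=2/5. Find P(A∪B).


P(A∪B) = P(A) + P(B) - P(A∩B)
= 11/15 + 3/5 - 2/5 = 14/15

14/15


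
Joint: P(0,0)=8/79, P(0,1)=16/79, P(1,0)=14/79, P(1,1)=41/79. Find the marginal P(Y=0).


P(Y=0) = P(0,0)+P(1,0) = 8/79 + 14/79 = 22/79

22/79


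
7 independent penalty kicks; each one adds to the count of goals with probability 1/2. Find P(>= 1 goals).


P(at least one) = 1 - P(none)
P(none) = (1 - 1/2)^7 = (1/2)^7 = 1/128
P(at least one) = 1 - 1/128 = 127/128

127/128


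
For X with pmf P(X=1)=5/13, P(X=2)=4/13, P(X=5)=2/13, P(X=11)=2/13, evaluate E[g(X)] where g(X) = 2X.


E[2X] = sum(g(x)*P(x))
= 2*5/13 + 4*4/13 + 10*2/13 + 22*2/13
= 90/13

90/13


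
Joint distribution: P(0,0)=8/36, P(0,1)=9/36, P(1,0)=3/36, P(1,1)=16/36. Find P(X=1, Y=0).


Read from table: P(X=1, Y=0) = 3/36 = 1/12

1/12


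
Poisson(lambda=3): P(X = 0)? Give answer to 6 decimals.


P(X=0) = e^(-3) * 3^0 / 0!
≈ 0.04978706837 * 1 / 1
≈ 0.049787

0.049787


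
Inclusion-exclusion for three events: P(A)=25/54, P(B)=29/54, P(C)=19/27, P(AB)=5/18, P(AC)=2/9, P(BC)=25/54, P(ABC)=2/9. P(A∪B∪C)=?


P(A∪B∪C) = P(A)+P(B)+P(C) - P(AB)-P(AC)-P(BC) + P(ABC)
= 25/54+29/54+19/27 - 5/18-2/9-25/54 + 2/9
= 26/27

26/27


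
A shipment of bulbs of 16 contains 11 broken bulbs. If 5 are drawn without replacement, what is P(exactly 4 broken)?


P(X=4) = C(11,4)*C(5,1) / C(16,5)
= 330*5 / 4368
= 1650/4368 = 275/728

275/728


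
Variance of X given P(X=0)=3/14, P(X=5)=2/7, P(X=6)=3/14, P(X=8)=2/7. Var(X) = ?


E[X] = 5, E[X^2] = 232/7
Var(X) = E[X^2] - (E[X])^2 = 232/7 - (5)^2 = 57/7

57/7


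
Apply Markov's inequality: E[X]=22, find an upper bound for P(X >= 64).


Markov: P(X >= a) <= E[X]/a
P(X >= 64) <= 22/64 = 11/32

11/32


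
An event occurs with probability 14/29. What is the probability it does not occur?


P(A') = 1 - P(A) = 1 - 14/29 = 15/29

15/29


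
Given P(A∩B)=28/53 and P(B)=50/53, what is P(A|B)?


P(A|B) = P(A∩B)/P(B) = (56/106)/(100/106) = 56/100 = 14/25

14/25


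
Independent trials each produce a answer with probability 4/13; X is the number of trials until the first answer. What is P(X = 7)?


P(X=7) = (1-p)^6 * p = (9/13)^6 * 4/13
= 531441/4826809 * 4/13 = 2125764/62748517

2125764/62748517


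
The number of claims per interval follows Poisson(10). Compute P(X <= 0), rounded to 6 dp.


P(X<=0) = e^(-10)*10^0/0!
≈ 0.0000453999
≈ 0.000045

0.000045


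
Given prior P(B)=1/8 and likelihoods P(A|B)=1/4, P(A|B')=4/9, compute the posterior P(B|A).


P(A) = P(A|B)P(B) + P(A|B')P(B') = 1/4*1/8 + 4/9*7/8 = 121/288
P(B|A) = P(A|B)P(B)/P(A) = (1/32)/(121/288) = 9/121

9/121


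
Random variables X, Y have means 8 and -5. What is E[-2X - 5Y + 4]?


E[-2X - 5Y + 4] = -2*E[X] - 5*E[Y] + 4
= (-2)*(8) + (-5)*(-5) + (4)
= -16 + 25 + 4 = 13

13


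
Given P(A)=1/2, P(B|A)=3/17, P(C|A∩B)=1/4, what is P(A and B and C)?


P(A∩B∩C) = P(A) * P(B|A) * P(C|A∩B)
= 1/2 * 3/17 * 1/4
= 3/34 * 1/4 = 3/136

3/136


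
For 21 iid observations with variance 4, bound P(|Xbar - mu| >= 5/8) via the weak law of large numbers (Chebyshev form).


Var(Xbar) = Var(X)/n = 4/21
Chebyshev: P(|Xbar-mu| >= 5/8) <= Var(Xbar)/(5/8)^2 = (4/21)/(25/64) = 256/525

256/525


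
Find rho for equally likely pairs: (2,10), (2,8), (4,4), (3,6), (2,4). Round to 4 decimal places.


Cov(X,Y) = -1.0400, Var(X) = 0.6400, Var(Y) = 5.4400
rho = Cov/(sqrt(VarX)*sqrt(VarY)) = -0.5574

-0.5574


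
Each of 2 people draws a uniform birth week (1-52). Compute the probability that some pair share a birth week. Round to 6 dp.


P(all different) = prod((52-i)/52 for i=0..1) = 0.980769
P(at least one match) = 1 - 0.980769 = 0.019231

0.019231


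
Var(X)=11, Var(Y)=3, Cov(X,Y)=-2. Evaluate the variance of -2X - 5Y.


Var(-2X - 5Y) = (-2)^2*Var(X) + (-5)^2*Var(Y) + 2*(-2)*(-5)*Cov(X,Y)
= 4*11 + 25*3 + 20*(-2)
= 44 + 75 - 40 = 79

79


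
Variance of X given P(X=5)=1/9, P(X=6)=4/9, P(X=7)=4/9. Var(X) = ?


E[X] = 19/3, E[X^2] = 365/9
Var(X) = E[X^2] - (E[X])^2 = 365/9 - (19/3)^2 = 4/9

4/9


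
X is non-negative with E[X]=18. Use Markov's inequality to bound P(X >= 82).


Markov: P(X >= a) <= E[X]/a
P(X >= 82) <= 18/82 = 9/41

9/41


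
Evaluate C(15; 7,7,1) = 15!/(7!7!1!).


15! = 1307674368000
Denominator: 7!=5040 * 7!=5040 * 1!=1
Coefficient = 1307674368000 / 25401600 = 51480

51480


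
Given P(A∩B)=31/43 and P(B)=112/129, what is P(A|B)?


P(A|B) = P(A∩B)/P(B) = (93/129)/(112/129) = 93/112

93/112


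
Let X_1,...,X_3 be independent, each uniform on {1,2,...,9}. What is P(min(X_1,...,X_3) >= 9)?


P(min >= 9) = P(all X_i >= 9) = (P(X_1 >= 9))^3
= (1/9)^3 = 1/729

1/729


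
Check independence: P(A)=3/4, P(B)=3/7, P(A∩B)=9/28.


P(A)*P(B) = 3/4*3/7 = 9/28
P(A∩B) = 9/28, which equals P(A)P(B), so independent

Yes, A and B are independent


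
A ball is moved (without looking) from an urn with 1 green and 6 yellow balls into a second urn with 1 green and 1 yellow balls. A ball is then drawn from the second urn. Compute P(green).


P(transfer green) = 1/7; P(transfer yellow) = 6/7
If green transferred: Urn II has 2 green of 3, so P(green|green moved) = 2/3
If yellow transferred: Urn II has 1 green of 3, so P(green|yellow moved) = 1/3
By total probability: P(green) = 1/7*2/3 + 6/7*1/3 = 8/21

8/21


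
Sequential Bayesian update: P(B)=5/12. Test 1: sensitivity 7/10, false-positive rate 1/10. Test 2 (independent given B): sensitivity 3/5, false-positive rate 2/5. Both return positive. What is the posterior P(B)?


After test 1: P(+) = 7/10*5/12 + 1/10*7/12 = 7/20
P(B|+) = (7/24)/(7/20) = 5/6
After test 2 (use post1 as new prior): P(+) = 3/5*5/6 + 2/5*1/6 = 17/30
P(B|+,+) = (1/2)/(17/30) = 15/17

15/17


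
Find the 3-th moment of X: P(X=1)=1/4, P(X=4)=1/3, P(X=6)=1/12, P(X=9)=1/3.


E[X^3] = sum(x^3 * P(x))
= 1*1/4 + 64*1/3 + 216*1/12 + 729*1/3
= 3391/12

3391/12


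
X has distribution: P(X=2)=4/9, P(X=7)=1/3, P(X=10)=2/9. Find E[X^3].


E[X^3] = sum(g(x)*P(x))
= 8*4/9 + 343*1/3 + 1000*2/9
= 3061/9

3061/9


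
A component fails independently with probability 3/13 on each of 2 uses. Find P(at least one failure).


P(at least one) = 1 - P(none)
P(none) = (1 - 3/13)^2 = (10/13)^2 = 100/169
P(at least one) = 1 - 100/169 = 69/169

69/169


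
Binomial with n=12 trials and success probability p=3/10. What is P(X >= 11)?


P(X>=11) = P(X=11) + P(X=12)
= 3720087/250000000000 + 531441/1000000000000
= 15411789/1000000000000

15411789/1000000000000


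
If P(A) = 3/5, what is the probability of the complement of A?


P(A') = 1 - P(A) = 1 - 3/5 = 2/5

2/5


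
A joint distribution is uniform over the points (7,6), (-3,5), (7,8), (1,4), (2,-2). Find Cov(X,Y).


E[X]=14/5, E[Y]=21/5, E[XY]=83/5
Cov(X,Y) = E[XY] - E[X]E[Y] = 83/5 - 14/5*21/5 = 121/25

121/25


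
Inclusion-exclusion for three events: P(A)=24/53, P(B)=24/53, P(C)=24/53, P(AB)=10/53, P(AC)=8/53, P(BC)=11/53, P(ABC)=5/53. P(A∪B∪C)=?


P(A∪B∪C) = P(A)+P(B)+P(C) - P(AB)-P(AC)-P(BC) + P(ABC)
= 24/53+24/53+24/53 - 10/53-8/53-11/53 + 5/53
= 48/53

48/53


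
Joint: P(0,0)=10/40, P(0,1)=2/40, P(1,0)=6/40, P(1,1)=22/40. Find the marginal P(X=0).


P(X=0) = P(0,0)+P(0,1) = 10/40 + 2/40 = 12/40 = 3/10

3/10


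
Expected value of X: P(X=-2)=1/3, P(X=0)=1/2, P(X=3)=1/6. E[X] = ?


E[X] = sum(x * P(x))
= -2*1/3 + 0*1/2 + 3*1/6
= -1/6

-1/6


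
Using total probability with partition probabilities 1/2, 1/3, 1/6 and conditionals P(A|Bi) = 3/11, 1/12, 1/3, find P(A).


P(A) = P(A|B1)P(B1) + P(A|B2)P(B2) + P(A|B3)P(B3)
= 3/11*1/2 + 1/12*1/3 + 1/3*1/6
= 3/22 + 1/36 + 1/18 = 29/132

29/132


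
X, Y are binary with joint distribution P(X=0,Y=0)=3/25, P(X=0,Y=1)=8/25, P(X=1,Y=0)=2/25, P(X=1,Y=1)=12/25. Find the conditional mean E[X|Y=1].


P(Y=1) = 20/25
E[X|Y=1] = (0*8 + 1*12)/20 = 12/20 = 3/5

3/5


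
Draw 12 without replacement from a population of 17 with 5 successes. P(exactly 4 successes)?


P(X=4) = C(5,4)*C(12,8) / C(17,12)
= 5*495 / 6188
= 2475/6188

2475/6188


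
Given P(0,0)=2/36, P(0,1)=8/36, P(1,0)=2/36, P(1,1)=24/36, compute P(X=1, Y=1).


Read from table: P(X=1, Y=1) = 24/36 = 2/3

2/3


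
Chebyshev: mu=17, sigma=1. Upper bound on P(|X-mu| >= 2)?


k = 2/1 = 2
Chebyshev: P(|X-mu| >= k*sigma) <= 1/k^2 = 1/2^2 = 1/4

1/4


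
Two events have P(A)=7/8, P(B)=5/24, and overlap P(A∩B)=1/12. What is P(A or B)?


P(A∪B) = P(A) + P(B) - P(A∩B)
= 7/8 + 5/24 - 1/12 = 1

1


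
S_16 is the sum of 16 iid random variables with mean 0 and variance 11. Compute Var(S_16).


By independence, Var(S_n) = n*Var(X_1) = 16*11 = 176

176


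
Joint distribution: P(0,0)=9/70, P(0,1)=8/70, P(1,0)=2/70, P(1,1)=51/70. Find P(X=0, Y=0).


Read from table: P(X=0, Y=0) = 9/70

9/70


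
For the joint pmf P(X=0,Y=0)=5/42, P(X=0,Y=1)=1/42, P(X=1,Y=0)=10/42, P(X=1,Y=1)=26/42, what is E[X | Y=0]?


P(Y=0) = 15/42
E[X|Y=0] = (0*5 + 1*10)/15 = 10/15 = 2/3

2/3


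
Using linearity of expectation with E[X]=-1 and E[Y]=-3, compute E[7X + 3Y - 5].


E[7X + 3Y - 5] = 7*E[X] + 3*E[Y] - 5
= (7)*(-1) + (3)*(-3) + (-5)
= -7 - 9 - 5 = -21

-21


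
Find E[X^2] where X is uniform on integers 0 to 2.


E[X^2] = (1/3) * sum(x^2 for x=0..2)
= 5/3

5/3


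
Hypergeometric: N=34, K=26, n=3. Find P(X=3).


P(X=3) = C(26,3)*C(8,0) / C(34,3)
= 2600*1 / 5984
= 2600/5984 = 325/748

325/748


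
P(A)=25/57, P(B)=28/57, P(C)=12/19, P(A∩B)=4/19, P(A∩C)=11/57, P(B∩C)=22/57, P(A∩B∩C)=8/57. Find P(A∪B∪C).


P(A∪B∪C) = P(A)+P(B)+P(C) - P(AB)-P(AC)-P(BC) + P(ABC)
= 25/57+28/57+12/19 - 4/19-11/57-22/57 + 8/57
= 52/57

52/57


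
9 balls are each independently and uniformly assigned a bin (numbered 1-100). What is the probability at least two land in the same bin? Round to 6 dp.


P(all different) = prod((100-i)/100 for i=0..8) = 0.690282
P(at least one match) = 1 - 0.690282 = 0.309718

0.309718


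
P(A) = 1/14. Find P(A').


P(A') = 1 - P(A) = 1 - 1/14 = 13/14

13/14


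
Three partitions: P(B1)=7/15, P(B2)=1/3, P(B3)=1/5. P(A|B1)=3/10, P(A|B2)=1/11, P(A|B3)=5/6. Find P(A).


P(A) = P(A|B1)P(B1) + P(A|B2)P(B2) + P(A|B3)P(B3)
= 3/10*7/15 + 1/11*1/3 + 5/6*1/5
= 7/50 + 1/33 + 1/6 = 278/825

278/825


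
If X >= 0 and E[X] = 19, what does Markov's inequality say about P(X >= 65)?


Markov: P(X >= a) <= E[X]/a
P(X >= 65) <= 19/65

19/65


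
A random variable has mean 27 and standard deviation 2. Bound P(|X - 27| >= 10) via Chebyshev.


k = 10/2 = 5
Chebyshev: P(|X-mu| >= k*sigma) <= 1/k^2 = 1/5^2 = 1/25

1/25


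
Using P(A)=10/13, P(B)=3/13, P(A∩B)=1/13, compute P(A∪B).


P(A∪B) = P(A) + P(B) - P(A∩B)
= 10/13 + 3/13 - 1/13 = 12/13

12/13


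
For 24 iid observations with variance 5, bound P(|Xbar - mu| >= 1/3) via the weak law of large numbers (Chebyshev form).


Var(Xbar) = Var(X)/n = 5/24
Chebyshev: P(|Xbar-mu| >= 1/3) <= Var(Xbar)/(1/3)^2 = (5/24)/(1/9) = 15/8
Bound exceeds 1, so trivial bound: 1

1


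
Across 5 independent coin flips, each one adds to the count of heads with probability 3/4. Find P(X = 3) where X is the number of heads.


P(X=3) = C(5,3) * p^3 * (1-p)^2
= 10 * 27/64 * 1/16
= 135/512

135/512


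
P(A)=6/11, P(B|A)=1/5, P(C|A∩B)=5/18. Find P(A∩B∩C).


P(A∩B∩C) = P(A) * P(B|A) * P(C|A∩B)
= 6/11 * 1/5 * 5/18
= 6/55 * 5/18 = 1/33

1/33


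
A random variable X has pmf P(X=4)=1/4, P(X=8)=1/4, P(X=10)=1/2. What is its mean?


E[X] = sum(x * P(x))
= 4*1/4 + 8*1/4 + 10*1/2
= 8

8


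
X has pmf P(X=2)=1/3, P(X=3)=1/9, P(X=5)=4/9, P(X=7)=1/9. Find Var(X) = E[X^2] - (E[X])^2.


E[X] = 4, E[X^2] = 170/9
Var(X) = E[X^2] - (E[X])^2 = 170/9 - (4)^2 = 26/9

26/9


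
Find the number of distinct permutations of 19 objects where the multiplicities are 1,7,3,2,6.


19! = 121645100408832000
Denominator: 1!=1 * 7!=5040 * 3!=6 * 2!=2 * 6!=720
Coefficient = 121645100408832000 / 43545600 = 2793510720

2793510720


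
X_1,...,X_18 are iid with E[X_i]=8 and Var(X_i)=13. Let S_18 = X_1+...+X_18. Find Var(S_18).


By independence, Var(S_n) = n*Var(X_1) = 18*13 = 234

234


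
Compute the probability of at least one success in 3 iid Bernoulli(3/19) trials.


P(at least one) = 1 - P(none)
P(none) = (1 - 3/19)^3 = (16/19)^3 = 4096/6859
P(at least one) = 1 - 4096/6859 = 2763/6859

2763/6859


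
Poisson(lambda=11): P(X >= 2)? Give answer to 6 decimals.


P(X>=2) = 1 - P(X<=1) = 1 - (e^(-11)*11^0/0! + e^(-11)*11^1/1!)
≈ 1 - (0.0000167017 + 0.0001837187)
= 1 - 0.0002004204 = 0.9997995796
≈ 0.999800

0.999800


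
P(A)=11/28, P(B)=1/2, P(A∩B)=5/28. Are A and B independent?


P(A)*P(B) = 11/28*1/2 = 11/56
P(A∩B) = 5/28 != 11/56, so not independent

No, A and B are not independent


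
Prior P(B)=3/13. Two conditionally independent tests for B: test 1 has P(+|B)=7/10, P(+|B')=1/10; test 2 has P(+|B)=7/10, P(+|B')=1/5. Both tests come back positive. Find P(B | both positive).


After test 1: P(+) = 7/10*3/13 + 1/10*10/13 = 31/130
P(B|+) = (21/130)/(31/130) = 21/31
After test 2 (use post1 as new prior): P(+) = 7/10*21/31 + 1/5*10/31 = 167/310
P(B|+,+) = (147/310)/(167/310) = 147/167

147/167


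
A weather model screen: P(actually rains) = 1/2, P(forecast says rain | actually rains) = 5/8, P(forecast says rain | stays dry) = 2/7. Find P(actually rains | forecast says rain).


P(A) = P(A|B)P(B) + P(A|B')P(B') = 5/8*1/2 + 2/7*1/2 = 51/112
P(B|A) = P(A|B)P(B)/P(A) = (5/16)/(51/112) = 35/51

35/51


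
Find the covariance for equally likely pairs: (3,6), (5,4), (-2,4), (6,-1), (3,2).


E[X]=3, E[Y]=3, E[XY]=6
Cov(X,Y) = E[XY] - E[X]E[Y] = 6 - 3*3 = -3

-3


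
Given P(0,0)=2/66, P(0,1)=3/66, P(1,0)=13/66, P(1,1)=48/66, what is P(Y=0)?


P(Y=0) = P(0,0)+P(1,0) = 2/66 + 13/66 = 15/66 = 5/22

5/22


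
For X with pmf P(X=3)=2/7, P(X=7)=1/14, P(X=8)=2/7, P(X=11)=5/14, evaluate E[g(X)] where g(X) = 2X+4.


E[2X+4] = sum(g(x)*P(x))
= 10*2/7 + 18*1/14 + 20*2/7 + 26*5/14
= 134/7

134/7


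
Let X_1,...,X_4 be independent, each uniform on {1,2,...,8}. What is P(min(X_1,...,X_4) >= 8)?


P(min >= 8) = P(all X_i >= 8) = (P(X_1 >= 8))^4
= (1/8)^4 = 1/4096

1/4096


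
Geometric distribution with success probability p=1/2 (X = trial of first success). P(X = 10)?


P(X=10) = (1-p)^9 * p = (1/2)^9 * 1/2
= 1/512 * 1/2 = 1/1024

1/1024


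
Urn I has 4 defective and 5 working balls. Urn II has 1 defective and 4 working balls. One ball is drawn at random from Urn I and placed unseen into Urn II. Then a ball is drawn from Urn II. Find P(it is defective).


P(transfer defective) = 4/9; P(transfer working) = 5/9
If defective transferred: Urn II has 2 defective of 6, so P(defective|defective moved) = 1/3
If working transferred: Urn II has 1 defective of 6, so P(defective|working moved) = 1/6
By total probability: P(defective) = 4/9*1/3 + 5/9*1/6 = 13/54

13/54


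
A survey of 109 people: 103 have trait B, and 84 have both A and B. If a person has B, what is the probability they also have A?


P(A|B) = P(A∩B)/P(B) = (84/109)/(103/109) = 84/103

84/103


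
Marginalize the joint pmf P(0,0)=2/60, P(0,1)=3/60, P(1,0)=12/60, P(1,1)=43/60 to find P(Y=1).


P(Y=1) = P(0,1)+P(1,1) = 3/60 + 43/60 = 46/60 = 23/30

23/30


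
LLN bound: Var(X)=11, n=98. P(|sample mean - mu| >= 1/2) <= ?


Var(Xbar) = Var(X)/n = 11/98
Chebyshev: P(|Xbar-mu| >= 1/2) <= Var(Xbar)/(1/2)^2 = (11/98)/(1/4) = 22/49

22/49


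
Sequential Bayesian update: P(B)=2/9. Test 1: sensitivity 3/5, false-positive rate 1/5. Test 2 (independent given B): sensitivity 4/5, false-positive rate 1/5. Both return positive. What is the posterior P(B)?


After test 1: P(+) = 3/5*2/9 + 1/5*7/9 = 13/45
P(B|+) = (2/15)/(13/45) = 6/13
After test 2 (use post1 as new prior): P(+) = 4/5*6/13 + 1/5*7/13 = 31/65
P(B|+,+) = (24/65)/(31/65) = 24/31

24/31


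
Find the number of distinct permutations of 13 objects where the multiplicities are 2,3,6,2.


13! = 6227020800
Denominator: 2!=2 * 3!=6 * 6!=720 * 2!=2
Coefficient = 6227020800 / 17280 = 360360

360360


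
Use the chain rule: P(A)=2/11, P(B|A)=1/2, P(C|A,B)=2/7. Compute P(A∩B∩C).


P(A∩B∩C) = P(A) * P(B|A) * P(C|A∩B)
= 2/11 * 1/2 * 2/7
= 1/11 * 2/7 = 2/77

2/77


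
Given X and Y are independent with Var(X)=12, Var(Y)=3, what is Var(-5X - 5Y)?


Independence => Cov(X,Y)=0
Var(-5X - 5Y) = (-5)^2*Var(X) + (-5)^2*Var(Y)
= 25*12 + 25*3 = 375

375


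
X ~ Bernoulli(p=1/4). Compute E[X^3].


For Bernoulli: X in {0,1}
E[X^3] = 0^3*(1-1/4) + 1^3*1/4 = 1/4

1/4


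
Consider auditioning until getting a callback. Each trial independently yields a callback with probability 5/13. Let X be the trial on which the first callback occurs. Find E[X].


For geometric (trials until first success), E[X] = 1/p = 1/(5/13) = 13/5

13/5


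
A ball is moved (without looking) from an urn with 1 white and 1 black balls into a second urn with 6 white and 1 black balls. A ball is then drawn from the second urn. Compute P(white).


P(transfer white) = 1/2; P(transfer black) = 1/2
If white transferred: Urn II has 7 white of 8, so P(white|white moved) = 7/8
If black transferred: Urn II has 6 white of 8, so P(white|black moved) = 3/4
By total probability: P(white) = 1/2*7/8 + 1/2*3/4 = 13/16

13/16


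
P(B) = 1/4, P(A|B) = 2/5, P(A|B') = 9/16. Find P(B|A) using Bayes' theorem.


P(A) = P(A|B)P(B) + P(A|B')P(B') = 2/5*1/4 + 9/16*3/4 = 167/320
P(B|A) = P(A|B)P(B)/P(A) = (1/10)/(167/320) = 32/167

32/167


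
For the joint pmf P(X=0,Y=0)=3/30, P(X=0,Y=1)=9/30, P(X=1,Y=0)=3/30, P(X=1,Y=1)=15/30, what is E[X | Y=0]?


P(Y=0) = 6/30
E[X|Y=0] = (0*3 + 1*3)/6 = 3/6 = 1/2

1/2


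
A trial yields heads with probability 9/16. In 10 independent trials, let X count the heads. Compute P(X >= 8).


P(X>=8) = P(X=8) + P(X=9) + P(X=10)
= 94918019805/1099511627776 + 13559717115/549755813888 + 3486784401/1099511627776
= 31381059609/274877906944

31381059609/274877906944


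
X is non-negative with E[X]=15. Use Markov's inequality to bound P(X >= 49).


Markov: P(X >= a) <= E[X]/a
P(X >= 49) <= 15/49

15/49


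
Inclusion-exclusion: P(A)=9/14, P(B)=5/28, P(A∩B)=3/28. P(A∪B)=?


P(A∪B) = P(A) + P(B) - P(A∩B)
= 9/14 + 5/28 - 3/28 = 5/7

5/7


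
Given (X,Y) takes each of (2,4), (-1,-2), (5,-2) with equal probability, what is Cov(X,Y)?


E[X]=2, E[Y]=0, E[XY]=0
Cov(X,Y) = E[XY] - E[X]E[Y] = 0 - 2*0 = 0

0


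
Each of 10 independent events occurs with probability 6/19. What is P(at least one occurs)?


P(at least one) = 1 - P(none)
P(none) = (1 - 6/19)^10 = (13/19)^10 = 137858491849/6131066257801
P(at least one) = 1 - 137858491849/6131066257801 = 5993207765952/6131066257801

5993207765952/6131066257801


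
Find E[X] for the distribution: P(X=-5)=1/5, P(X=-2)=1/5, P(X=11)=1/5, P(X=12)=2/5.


E[X] = sum(x * P(x))
= -5*1/5 - 2*1/5 + 11*1/5 + 12*2/5
= 28/5

28/5


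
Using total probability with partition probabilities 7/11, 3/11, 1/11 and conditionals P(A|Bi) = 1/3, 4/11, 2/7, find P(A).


P(A) = P(A|B1)P(B1) + P(A|B2)P(B2) + P(A|B3)P(B3)
= 1/3*7/11 + 4/11*3/11 + 2/7*1/11
= 7/33 + 12/121 + 2/77 = 857/2541

857/2541


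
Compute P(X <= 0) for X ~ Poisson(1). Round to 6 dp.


P(X<=0) = e^(-1)*1^0/0!
≈ 0.3678794412
≈ 0.367879

0.367879


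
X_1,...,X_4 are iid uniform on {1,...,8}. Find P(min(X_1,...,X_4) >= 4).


P(min >= 4) = P(all X_i >= 4) = (P(X_1 >= 4))^4
= (5/8)^4 = 625/4096

625/4096


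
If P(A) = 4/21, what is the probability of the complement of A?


P(A') = 1 - P(A) = 1 - 4/21 = 17/21

17/21


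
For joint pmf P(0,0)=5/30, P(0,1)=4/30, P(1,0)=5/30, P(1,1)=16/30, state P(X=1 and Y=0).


Read from table: P(X=1, Y=0) = 5/30 = 1/6

1/6


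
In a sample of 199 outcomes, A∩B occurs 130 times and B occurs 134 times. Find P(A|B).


P(A|B) = P(A∩B)/P(B) = (130/199)/(134/199) = 130/134 = 65/67

65/67


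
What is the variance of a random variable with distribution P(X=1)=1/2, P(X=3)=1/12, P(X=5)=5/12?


E[X] = 17/6, E[X^2] = 35/3
Var(X) = E[X^2] - (E[X])^2 = 35/3 - (17/6)^2 = 131/36

131/36


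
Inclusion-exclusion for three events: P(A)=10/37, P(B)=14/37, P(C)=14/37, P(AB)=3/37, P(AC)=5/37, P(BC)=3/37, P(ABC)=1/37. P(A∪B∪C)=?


P(A∪B∪C) = P(A)+P(B)+P(C) - P(AB)-P(AC)-P(BC) + P(ABC)
= 10/37+14/37+14/37 - 3/37-5/37-3/37 + 1/37
= 28/37

28/37


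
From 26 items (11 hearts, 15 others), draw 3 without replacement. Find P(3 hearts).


P(X=3) = C(11,3)*C(15,0) / C(26,3)
= 165*1 / 2600
= 165/2600 = 33/520

33/520


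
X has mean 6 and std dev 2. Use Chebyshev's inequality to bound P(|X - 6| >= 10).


k = 10/2 = 5
Chebyshev: P(|X-mu| >= k*sigma) <= 1/k^2 = 1/5^2 = 1/25

1/25


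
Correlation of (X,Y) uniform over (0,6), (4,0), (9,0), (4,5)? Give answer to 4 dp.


Cov(X,Y) = -6.6875, Var(X) = 10.1875, Var(Y) = 7.6875
rho = Cov/(sqrt(VarX)*sqrt(VarY)) = -0.7557

-0.7557


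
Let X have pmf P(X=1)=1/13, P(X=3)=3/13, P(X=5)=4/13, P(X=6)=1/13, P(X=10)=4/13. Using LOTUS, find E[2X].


E[2X] = sum(g(x)*P(x))
= 2*1/13 + 6*3/13 + 10*4/13 + 12*1/13 + 20*4/13
= 152/13

152/13


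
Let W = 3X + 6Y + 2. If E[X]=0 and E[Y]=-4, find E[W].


E[3X + 6Y + 2] = 3*E[X] + 6*E[Y] + 2
= (3)*(0) + (6)*(-4) + (2)
= 0 - 24 + 2 = -22

-22


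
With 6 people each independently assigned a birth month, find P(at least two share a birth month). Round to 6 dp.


P(all different) = prod((12-i)/12 for i=0..5) = 0.222801
P(at least one match) = 1 - 0.222801 = 0.777199

0.777199


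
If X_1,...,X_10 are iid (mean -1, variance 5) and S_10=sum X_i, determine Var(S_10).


By independence, Var(S_n) = n*Var(X_1) = 10*5 = 50

50


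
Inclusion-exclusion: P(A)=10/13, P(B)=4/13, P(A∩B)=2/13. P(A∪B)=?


P(A∪B) = P(A) + P(B) - P(A∩B)
= 10/13 + 4/13 - 2/13 = 12/13

12/13


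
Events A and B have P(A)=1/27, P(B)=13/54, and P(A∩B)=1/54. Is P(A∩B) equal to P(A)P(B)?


P(A)*P(B) = 1/27*13/54 = 13/1458
P(A∩B) = 1/54 != 13/1458, so not independent

No, A and B are not independent


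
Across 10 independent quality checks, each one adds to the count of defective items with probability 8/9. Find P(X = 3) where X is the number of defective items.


P(X=3) = C(10,3) * p^3 * (1-p)^7
= 120 * 512/729 * 1/4782969
= 20480/1162261467

20480/1162261467


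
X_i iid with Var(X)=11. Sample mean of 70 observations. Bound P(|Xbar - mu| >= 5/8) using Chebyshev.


Var(Xbar) = Var(X)/n = 11/70
Chebyshev: P(|Xbar-mu| >= 5/8) <= Var(Xbar)/(5/8)^2 = (11/70)/(25/64) = 352/875

352/875


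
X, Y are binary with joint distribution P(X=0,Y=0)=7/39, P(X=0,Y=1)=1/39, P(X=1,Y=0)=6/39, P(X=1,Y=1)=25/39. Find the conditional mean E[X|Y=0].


P(Y=0) = 13/39
E[X|Y=0] = (0*7 + 1*6)/13 = 6/13

6/13


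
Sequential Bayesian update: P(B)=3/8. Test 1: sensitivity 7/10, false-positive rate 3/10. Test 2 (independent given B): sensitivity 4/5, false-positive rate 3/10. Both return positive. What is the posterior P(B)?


After test 1: P(+) = 7/10*3/8 + 3/10*5/8 = 9/20
P(B|+) = (21/80)/(9/20) = 7/12
After test 2 (use post1 as new prior): P(+) = 4/5*7/12 + 3/10*5/12 = 71/120
P(B|+,+) = (7/15)/(71/120) = 56/71

56/71


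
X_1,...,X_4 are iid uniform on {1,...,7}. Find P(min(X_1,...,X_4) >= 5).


P(min >= 5) = P(all X_i >= 5) = (P(X_1 >= 5))^4
= (3/7)^4 = 81/2401

81/2401


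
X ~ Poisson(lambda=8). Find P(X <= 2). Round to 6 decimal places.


P(X<=2) = e^(-8)*8^0/0! + e^(-8)*8^1/1! + e^(-8)*8^2/2!
≈ 0.0003354626 + 0.0026837010 + 0.0107348041
= 0.0137539677
≈ 0.013754

0.013754


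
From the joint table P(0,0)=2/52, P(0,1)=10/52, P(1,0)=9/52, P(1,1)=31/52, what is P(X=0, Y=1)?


Read from table: P(X=0, Y=1) = 10/52 = 5/26

5/26


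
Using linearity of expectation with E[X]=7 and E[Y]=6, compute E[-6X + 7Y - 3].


E[-6X + 7Y - 3] = -6*E[X] + 7*E[Y] - 3
= (-6)*(7) + (7)*(6) + (-3)
= -42 + 42 - 3 = -3

-3


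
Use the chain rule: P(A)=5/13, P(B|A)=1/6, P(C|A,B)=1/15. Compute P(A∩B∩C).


P(A∩B∩C) = P(A) * P(B|A) * P(C|A∩B)
= 5/13 * 1/6 * 1/15
= 5/78 * 1/15 = 1/234

1/234


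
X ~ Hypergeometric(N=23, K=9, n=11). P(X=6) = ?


P(X=6) = C(9,6)*C(14,5) / C(23,11)
= 84*2002 / 1352078
= 168168/1352078 = 924/7429

924/7429


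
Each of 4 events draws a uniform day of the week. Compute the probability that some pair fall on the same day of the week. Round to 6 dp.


P(all different) = prod((7-i)/7 for i=0..3) = 0.349854
P(at least one match) = 1 - 0.349854 = 0.650146

0.650146


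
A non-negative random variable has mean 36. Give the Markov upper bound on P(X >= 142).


Markov: P(X >= a) <= E[X]/a
P(X >= 142) <= 36/142 = 18/71

18/71


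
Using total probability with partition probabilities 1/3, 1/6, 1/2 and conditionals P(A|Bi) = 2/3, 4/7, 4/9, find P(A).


P(A) = P(A|B1)P(B1) + P(A|B2)P(B2) + P(A|B3)P(B3)
= 2/3*1/3 + 4/7*1/6 + 4/9*1/2
= 2/9 + 2/21 + 2/9 = 34/63

34/63


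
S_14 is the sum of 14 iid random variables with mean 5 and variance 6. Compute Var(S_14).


By independence, Var(S_n) = n*Var(X_1) = 14*6 = 84

84


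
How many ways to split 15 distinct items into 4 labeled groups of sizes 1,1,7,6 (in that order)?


15! = 1307674368000
Denominator: 1!=1 * 1!=1 * 7!=5040 * 6!=720
Coefficient = 1307674368000 / 3628800 = 360360

360360


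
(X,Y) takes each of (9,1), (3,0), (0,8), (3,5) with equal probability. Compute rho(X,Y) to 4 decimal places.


Cov(X,Y) = -7.1250, Var(X) = 10.6875, Var(Y) = 10.2500
rho = Cov/(sqrt(VarX)*sqrt(VarY)) = -0.6807

-0.6807


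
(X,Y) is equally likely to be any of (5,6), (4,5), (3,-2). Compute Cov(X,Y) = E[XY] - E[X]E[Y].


E[X]=4, E[Y]=3, E[XY]=44/3
Cov(X,Y) = E[XY] - E[X]E[Y] = 44/3 - 4*3 = 8/3

8/3


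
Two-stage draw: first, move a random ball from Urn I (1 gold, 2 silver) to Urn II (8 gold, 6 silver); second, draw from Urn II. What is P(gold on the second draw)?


P(transfer gold) = 1/3; P(transfer silver) = 2/3
If gold transferred: Urn II has 9 gold of 15, so P(gold|gold moved) = 3/5
If silver transferred: Urn II has 8 gold of 15, so P(gold|silver moved) = 8/15
By total probability: P(gold) = 1/3*3/5 + 2/3*8/15 = 5/9

5/9


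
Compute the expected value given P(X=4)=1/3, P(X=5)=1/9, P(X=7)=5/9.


E[X] = sum(x * P(x))
= 4*1/3 + 5*1/9 + 7*5/9
= 52/9

52/9


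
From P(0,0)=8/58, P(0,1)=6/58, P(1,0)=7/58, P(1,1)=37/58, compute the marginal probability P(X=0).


P(X=0) = P(0,0)+P(0,1) = 8/58 + 6/58 = 14/58 = 7/29

7/29


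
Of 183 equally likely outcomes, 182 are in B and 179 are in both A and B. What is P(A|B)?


P(A|B) = P(A∩B)/P(B) = (179/183)/(182/183) = 179/182

179/182


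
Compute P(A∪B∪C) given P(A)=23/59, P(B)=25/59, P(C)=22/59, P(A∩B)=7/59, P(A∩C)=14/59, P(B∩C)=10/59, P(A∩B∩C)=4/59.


P(A∪B∪C) = P(A)+P(B)+P(C) - P(AB)-P(AC)-P(BC) + P(ABC)
= 23/59+25/59+22/59 - 7/59-14/59-10/59 + 4/59
= 43/59

43/59


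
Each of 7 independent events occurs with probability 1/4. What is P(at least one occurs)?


P(at least one) = 1 - P(none)
P(none) = (1 - 1/4)^7 = (3/4)^7 = 2187/16384
P(at least one) = 1 - 2187/16384 = 14197/16384

14197/16384


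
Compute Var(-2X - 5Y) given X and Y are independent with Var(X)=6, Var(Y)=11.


Independence => Cov(X,Y)=0
Var(-2X - 5Y) = (-2)^2*Var(X) + (-5)^2*Var(Y)
= 4*6 + 25*11 = 299

299


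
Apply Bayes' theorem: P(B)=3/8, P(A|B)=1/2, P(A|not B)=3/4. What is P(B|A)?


P(A) = P(A|B)P(B) + P(A|B')P(B') = 1/2*3/8 + 3/4*5/8 = 21/32
P(B|A) = P(A|B)P(B)/P(A) = (3/16)/(21/32) = 2/7

2/7


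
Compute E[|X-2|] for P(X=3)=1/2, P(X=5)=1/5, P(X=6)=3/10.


E[|X-2|] = sum(g(x)*P(x))
= 1*1/2 + 3*1/5 + 4*3/10
= 23/10

23/10
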